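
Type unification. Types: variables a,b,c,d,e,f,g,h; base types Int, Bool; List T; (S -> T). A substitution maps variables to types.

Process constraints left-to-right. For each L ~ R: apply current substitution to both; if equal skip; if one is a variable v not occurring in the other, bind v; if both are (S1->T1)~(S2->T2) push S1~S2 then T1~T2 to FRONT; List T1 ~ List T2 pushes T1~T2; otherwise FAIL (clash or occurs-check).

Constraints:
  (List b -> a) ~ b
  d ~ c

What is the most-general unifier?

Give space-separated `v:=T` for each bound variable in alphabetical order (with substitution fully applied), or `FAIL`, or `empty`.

Answer: FAIL

Derivation:
step 1: unify (List b -> a) ~ b  [subst: {-} | 1 pending]
  occurs-check fail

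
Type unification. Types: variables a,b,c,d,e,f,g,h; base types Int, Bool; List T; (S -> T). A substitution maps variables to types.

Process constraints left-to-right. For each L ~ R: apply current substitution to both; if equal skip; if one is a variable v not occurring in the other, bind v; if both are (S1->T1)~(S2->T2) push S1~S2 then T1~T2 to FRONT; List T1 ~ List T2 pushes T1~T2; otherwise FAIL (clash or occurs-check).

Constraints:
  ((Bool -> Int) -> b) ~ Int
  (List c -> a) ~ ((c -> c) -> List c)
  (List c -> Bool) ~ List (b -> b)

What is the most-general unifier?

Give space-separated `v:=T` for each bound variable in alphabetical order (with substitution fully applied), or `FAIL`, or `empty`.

step 1: unify ((Bool -> Int) -> b) ~ Int  [subst: {-} | 2 pending]
  clash: ((Bool -> Int) -> b) vs Int

Answer: FAIL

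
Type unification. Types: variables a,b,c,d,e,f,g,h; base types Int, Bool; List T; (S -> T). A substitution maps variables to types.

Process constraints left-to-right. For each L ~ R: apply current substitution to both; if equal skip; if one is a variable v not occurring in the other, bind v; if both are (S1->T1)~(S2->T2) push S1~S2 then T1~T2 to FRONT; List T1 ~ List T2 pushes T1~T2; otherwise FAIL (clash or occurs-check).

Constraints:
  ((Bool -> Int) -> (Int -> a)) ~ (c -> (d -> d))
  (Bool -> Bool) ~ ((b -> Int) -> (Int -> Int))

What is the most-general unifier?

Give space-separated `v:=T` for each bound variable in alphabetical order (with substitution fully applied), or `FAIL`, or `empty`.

Answer: FAIL

Derivation:
step 1: unify ((Bool -> Int) -> (Int -> a)) ~ (c -> (d -> d))  [subst: {-} | 1 pending]
  -> decompose arrow: push (Bool -> Int)~c, (Int -> a)~(d -> d)
step 2: unify (Bool -> Int) ~ c  [subst: {-} | 2 pending]
  bind c := (Bool -> Int)
step 3: unify (Int -> a) ~ (d -> d)  [subst: {c:=(Bool -> Int)} | 1 pending]
  -> decompose arrow: push Int~d, a~d
step 4: unify Int ~ d  [subst: {c:=(Bool -> Int)} | 2 pending]
  bind d := Int
step 5: unify a ~ Int  [subst: {c:=(Bool -> Int), d:=Int} | 1 pending]
  bind a := Int
step 6: unify (Bool -> Bool) ~ ((b -> Int) -> (Int -> Int))  [subst: {c:=(Bool -> Int), d:=Int, a:=Int} | 0 pending]
  -> decompose arrow: push Bool~(b -> Int), Bool~(Int -> Int)
step 7: unify Bool ~ (b -> Int)  [subst: {c:=(Bool -> Int), d:=Int, a:=Int} | 1 pending]
  clash: Bool vs (b -> Int)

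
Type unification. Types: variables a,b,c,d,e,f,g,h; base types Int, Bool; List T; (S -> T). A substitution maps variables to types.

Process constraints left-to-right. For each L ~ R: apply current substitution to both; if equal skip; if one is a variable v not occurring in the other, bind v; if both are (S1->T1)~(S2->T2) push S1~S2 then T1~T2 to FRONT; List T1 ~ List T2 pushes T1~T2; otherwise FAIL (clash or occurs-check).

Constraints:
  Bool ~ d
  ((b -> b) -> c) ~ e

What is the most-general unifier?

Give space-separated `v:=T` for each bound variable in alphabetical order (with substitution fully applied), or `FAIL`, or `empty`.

Answer: d:=Bool e:=((b -> b) -> c)

Derivation:
step 1: unify Bool ~ d  [subst: {-} | 1 pending]
  bind d := Bool
step 2: unify ((b -> b) -> c) ~ e  [subst: {d:=Bool} | 0 pending]
  bind e := ((b -> b) -> c)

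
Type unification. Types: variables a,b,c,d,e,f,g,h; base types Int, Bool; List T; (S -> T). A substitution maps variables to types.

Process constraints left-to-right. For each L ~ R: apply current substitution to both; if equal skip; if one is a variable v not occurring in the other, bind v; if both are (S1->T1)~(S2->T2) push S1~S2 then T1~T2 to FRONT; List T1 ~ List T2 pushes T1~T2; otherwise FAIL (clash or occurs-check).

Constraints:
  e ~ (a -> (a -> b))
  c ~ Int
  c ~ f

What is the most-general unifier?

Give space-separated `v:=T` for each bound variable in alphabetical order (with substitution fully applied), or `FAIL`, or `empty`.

Answer: c:=Int e:=(a -> (a -> b)) f:=Int

Derivation:
step 1: unify e ~ (a -> (a -> b))  [subst: {-} | 2 pending]
  bind e := (a -> (a -> b))
step 2: unify c ~ Int  [subst: {e:=(a -> (a -> b))} | 1 pending]
  bind c := Int
step 3: unify Int ~ f  [subst: {e:=(a -> (a -> b)), c:=Int} | 0 pending]
  bind f := Int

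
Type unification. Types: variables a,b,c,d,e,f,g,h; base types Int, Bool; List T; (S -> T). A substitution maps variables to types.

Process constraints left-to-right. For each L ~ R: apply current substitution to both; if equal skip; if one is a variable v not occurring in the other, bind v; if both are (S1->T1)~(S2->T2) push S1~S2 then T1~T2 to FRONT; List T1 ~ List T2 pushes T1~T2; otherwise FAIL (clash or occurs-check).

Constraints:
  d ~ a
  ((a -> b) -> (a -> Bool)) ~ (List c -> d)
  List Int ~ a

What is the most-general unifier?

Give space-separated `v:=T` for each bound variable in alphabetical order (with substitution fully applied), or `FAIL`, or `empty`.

step 1: unify d ~ a  [subst: {-} | 2 pending]
  bind d := a
step 2: unify ((a -> b) -> (a -> Bool)) ~ (List c -> a)  [subst: {d:=a} | 1 pending]
  -> decompose arrow: push (a -> b)~List c, (a -> Bool)~a
step 3: unify (a -> b) ~ List c  [subst: {d:=a} | 2 pending]
  clash: (a -> b) vs List c

Answer: FAIL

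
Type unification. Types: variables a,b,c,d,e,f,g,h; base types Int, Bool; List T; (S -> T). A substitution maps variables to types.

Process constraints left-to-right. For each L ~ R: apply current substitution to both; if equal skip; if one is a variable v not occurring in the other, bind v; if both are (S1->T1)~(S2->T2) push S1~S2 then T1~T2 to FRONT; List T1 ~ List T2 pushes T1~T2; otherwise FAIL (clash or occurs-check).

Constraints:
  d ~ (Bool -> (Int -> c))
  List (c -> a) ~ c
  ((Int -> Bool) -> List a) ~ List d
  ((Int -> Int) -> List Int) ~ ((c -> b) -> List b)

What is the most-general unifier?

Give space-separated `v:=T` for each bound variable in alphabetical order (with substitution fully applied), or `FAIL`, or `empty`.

Answer: FAIL

Derivation:
step 1: unify d ~ (Bool -> (Int -> c))  [subst: {-} | 3 pending]
  bind d := (Bool -> (Int -> c))
step 2: unify List (c -> a) ~ c  [subst: {d:=(Bool -> (Int -> c))} | 2 pending]
  occurs-check fail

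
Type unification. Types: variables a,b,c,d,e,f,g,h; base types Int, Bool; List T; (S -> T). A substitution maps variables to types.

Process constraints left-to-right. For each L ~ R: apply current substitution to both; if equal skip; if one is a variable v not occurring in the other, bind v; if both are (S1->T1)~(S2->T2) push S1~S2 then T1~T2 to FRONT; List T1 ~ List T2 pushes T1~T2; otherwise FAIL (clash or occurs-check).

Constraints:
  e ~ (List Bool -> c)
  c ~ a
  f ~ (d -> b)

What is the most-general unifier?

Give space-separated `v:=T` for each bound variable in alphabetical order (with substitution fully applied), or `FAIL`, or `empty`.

step 1: unify e ~ (List Bool -> c)  [subst: {-} | 2 pending]
  bind e := (List Bool -> c)
step 2: unify c ~ a  [subst: {e:=(List Bool -> c)} | 1 pending]
  bind c := a
step 3: unify f ~ (d -> b)  [subst: {e:=(List Bool -> c), c:=a} | 0 pending]
  bind f := (d -> b)

Answer: c:=a e:=(List Bool -> a) f:=(d -> b)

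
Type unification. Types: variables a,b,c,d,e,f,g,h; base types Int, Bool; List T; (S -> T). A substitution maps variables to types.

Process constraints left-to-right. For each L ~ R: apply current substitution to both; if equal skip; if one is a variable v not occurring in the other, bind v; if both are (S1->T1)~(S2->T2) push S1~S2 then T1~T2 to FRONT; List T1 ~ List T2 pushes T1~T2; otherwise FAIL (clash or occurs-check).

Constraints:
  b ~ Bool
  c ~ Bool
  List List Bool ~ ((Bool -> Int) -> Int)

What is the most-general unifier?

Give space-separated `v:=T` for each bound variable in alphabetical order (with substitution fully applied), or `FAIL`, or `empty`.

Answer: FAIL

Derivation:
step 1: unify b ~ Bool  [subst: {-} | 2 pending]
  bind b := Bool
step 2: unify c ~ Bool  [subst: {b:=Bool} | 1 pending]
  bind c := Bool
step 3: unify List List Bool ~ ((Bool -> Int) -> Int)  [subst: {b:=Bool, c:=Bool} | 0 pending]
  clash: List List Bool vs ((Bool -> Int) -> Int)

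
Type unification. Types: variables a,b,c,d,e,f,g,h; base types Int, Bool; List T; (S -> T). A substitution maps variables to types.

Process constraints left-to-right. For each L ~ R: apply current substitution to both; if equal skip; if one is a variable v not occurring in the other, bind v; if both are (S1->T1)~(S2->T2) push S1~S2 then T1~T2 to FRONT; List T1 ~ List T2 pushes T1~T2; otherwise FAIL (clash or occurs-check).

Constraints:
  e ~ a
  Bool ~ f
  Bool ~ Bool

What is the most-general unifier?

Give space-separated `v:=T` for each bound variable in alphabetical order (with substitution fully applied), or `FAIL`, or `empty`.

Answer: e:=a f:=Bool

Derivation:
step 1: unify e ~ a  [subst: {-} | 2 pending]
  bind e := a
step 2: unify Bool ~ f  [subst: {e:=a} | 1 pending]
  bind f := Bool
step 3: unify Bool ~ Bool  [subst: {e:=a, f:=Bool} | 0 pending]
  -> identical, skip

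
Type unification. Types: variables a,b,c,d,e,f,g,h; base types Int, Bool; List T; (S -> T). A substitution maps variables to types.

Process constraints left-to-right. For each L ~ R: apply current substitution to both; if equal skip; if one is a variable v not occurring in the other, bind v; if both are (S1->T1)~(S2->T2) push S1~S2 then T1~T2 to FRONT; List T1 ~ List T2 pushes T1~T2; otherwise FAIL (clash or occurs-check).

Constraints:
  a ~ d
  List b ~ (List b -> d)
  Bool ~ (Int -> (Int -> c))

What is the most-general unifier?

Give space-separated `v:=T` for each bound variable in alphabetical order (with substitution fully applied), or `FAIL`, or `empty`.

step 1: unify a ~ d  [subst: {-} | 2 pending]
  bind a := d
step 2: unify List b ~ (List b -> d)  [subst: {a:=d} | 1 pending]
  clash: List b vs (List b -> d)

Answer: FAIL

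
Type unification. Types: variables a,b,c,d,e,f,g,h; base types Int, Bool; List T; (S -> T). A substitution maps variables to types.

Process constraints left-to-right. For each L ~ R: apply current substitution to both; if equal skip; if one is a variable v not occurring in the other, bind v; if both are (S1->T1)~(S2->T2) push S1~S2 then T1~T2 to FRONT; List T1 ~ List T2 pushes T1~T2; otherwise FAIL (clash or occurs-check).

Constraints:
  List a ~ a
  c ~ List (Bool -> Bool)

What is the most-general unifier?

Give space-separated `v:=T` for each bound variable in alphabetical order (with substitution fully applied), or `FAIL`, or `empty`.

Answer: FAIL

Derivation:
step 1: unify List a ~ a  [subst: {-} | 1 pending]
  occurs-check fail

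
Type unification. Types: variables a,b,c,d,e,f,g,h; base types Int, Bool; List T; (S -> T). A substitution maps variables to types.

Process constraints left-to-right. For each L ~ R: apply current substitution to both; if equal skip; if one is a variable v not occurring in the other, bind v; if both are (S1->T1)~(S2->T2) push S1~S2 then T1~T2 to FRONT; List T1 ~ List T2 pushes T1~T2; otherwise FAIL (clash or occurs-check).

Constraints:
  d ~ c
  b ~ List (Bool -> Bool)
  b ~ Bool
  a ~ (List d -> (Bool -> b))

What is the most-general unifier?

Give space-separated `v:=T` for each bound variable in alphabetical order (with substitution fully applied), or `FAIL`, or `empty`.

step 1: unify d ~ c  [subst: {-} | 3 pending]
  bind d := c
step 2: unify b ~ List (Bool -> Bool)  [subst: {d:=c} | 2 pending]
  bind b := List (Bool -> Bool)
step 3: unify List (Bool -> Bool) ~ Bool  [subst: {d:=c, b:=List (Bool -> Bool)} | 1 pending]
  clash: List (Bool -> Bool) vs Bool

Answer: FAIL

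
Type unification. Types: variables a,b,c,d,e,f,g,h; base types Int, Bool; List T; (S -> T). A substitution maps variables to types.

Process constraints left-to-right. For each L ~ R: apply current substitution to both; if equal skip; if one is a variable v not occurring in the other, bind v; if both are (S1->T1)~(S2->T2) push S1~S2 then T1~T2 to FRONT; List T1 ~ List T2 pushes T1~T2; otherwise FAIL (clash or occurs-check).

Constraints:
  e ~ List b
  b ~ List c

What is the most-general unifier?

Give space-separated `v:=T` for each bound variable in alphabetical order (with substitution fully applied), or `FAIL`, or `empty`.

Answer: b:=List c e:=List List c

Derivation:
step 1: unify e ~ List b  [subst: {-} | 1 pending]
  bind e := List b
step 2: unify b ~ List c  [subst: {e:=List b} | 0 pending]
  bind b := List c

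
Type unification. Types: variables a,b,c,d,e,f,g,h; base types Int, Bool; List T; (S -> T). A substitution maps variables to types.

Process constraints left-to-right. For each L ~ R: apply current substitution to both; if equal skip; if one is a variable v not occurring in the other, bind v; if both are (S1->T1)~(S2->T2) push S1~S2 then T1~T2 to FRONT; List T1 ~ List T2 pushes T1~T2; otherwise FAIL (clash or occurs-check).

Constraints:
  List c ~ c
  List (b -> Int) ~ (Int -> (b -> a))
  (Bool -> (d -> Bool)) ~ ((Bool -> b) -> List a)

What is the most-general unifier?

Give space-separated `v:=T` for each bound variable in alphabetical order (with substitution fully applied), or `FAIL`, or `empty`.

step 1: unify List c ~ c  [subst: {-} | 2 pending]
  occurs-check fail

Answer: FAIL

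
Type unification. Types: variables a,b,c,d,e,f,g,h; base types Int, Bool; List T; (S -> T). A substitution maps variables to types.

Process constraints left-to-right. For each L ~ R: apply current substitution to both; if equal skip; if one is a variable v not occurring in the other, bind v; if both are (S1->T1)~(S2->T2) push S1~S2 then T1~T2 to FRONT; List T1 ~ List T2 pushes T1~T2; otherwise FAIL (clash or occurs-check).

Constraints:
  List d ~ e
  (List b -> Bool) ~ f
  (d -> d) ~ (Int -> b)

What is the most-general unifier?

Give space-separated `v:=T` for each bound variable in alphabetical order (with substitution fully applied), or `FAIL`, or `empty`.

step 1: unify List d ~ e  [subst: {-} | 2 pending]
  bind e := List d
step 2: unify (List b -> Bool) ~ f  [subst: {e:=List d} | 1 pending]
  bind f := (List b -> Bool)
step 3: unify (d -> d) ~ (Int -> b)  [subst: {e:=List d, f:=(List b -> Bool)} | 0 pending]
  -> decompose arrow: push d~Int, d~b
step 4: unify d ~ Int  [subst: {e:=List d, f:=(List b -> Bool)} | 1 pending]
  bind d := Int
step 5: unify Int ~ b  [subst: {e:=List d, f:=(List b -> Bool), d:=Int} | 0 pending]
  bind b := Int

Answer: b:=Int d:=Int e:=List Int f:=(List Int -> Bool)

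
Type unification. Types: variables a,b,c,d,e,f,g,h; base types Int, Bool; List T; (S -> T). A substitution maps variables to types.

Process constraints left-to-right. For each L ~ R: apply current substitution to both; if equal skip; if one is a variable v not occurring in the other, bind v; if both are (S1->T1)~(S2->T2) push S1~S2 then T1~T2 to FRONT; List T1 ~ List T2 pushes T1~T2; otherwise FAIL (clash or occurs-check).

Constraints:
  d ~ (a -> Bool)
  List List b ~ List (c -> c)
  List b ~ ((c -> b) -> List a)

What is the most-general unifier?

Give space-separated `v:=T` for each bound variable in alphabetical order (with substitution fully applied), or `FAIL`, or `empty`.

Answer: FAIL

Derivation:
step 1: unify d ~ (a -> Bool)  [subst: {-} | 2 pending]
  bind d := (a -> Bool)
step 2: unify List List b ~ List (c -> c)  [subst: {d:=(a -> Bool)} | 1 pending]
  -> decompose List: push List b~(c -> c)
step 3: unify List b ~ (c -> c)  [subst: {d:=(a -> Bool)} | 1 pending]
  clash: List b vs (c -> c)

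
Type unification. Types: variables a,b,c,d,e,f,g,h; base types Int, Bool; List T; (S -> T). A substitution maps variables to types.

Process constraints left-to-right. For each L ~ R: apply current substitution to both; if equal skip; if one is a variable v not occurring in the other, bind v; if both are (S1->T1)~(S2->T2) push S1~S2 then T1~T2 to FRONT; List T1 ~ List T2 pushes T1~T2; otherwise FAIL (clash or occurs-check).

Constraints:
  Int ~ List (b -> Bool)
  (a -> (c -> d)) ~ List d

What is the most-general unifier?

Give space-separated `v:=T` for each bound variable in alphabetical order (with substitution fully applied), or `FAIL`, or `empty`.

step 1: unify Int ~ List (b -> Bool)  [subst: {-} | 1 pending]
  clash: Int vs List (b -> Bool)

Answer: FAIL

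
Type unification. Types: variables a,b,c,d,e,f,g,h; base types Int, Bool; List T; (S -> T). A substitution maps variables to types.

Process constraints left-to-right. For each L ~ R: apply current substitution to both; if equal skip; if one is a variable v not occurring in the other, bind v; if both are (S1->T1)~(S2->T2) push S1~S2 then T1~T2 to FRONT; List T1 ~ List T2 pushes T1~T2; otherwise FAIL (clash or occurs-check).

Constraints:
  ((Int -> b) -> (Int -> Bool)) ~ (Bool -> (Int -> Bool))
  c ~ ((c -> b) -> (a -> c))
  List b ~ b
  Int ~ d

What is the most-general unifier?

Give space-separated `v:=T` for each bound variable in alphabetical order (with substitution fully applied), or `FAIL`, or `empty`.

step 1: unify ((Int -> b) -> (Int -> Bool)) ~ (Bool -> (Int -> Bool))  [subst: {-} | 3 pending]
  -> decompose arrow: push (Int -> b)~Bool, (Int -> Bool)~(Int -> Bool)
step 2: unify (Int -> b) ~ Bool  [subst: {-} | 4 pending]
  clash: (Int -> b) vs Bool

Answer: FAIL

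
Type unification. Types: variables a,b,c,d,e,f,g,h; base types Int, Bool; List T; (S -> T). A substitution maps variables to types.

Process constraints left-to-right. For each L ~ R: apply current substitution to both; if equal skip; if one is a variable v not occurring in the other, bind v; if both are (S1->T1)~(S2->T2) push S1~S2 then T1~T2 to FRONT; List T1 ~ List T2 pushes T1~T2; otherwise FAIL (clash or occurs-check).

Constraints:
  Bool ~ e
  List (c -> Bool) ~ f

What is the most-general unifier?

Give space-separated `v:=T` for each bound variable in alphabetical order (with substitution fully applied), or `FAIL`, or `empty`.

step 1: unify Bool ~ e  [subst: {-} | 1 pending]
  bind e := Bool
step 2: unify List (c -> Bool) ~ f  [subst: {e:=Bool} | 0 pending]
  bind f := List (c -> Bool)

Answer: e:=Bool f:=List (c -> Bool)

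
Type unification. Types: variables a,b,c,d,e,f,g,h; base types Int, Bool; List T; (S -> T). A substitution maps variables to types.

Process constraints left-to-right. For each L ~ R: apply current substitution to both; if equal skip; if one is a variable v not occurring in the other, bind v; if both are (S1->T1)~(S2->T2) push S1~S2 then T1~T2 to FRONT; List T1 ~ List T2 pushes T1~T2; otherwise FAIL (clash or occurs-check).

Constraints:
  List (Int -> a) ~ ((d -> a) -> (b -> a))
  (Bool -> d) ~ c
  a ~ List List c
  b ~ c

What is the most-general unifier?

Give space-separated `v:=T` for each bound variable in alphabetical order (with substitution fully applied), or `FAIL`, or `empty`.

Answer: FAIL

Derivation:
step 1: unify List (Int -> a) ~ ((d -> a) -> (b -> a))  [subst: {-} | 3 pending]
  clash: List (Int -> a) vs ((d -> a) -> (b -> a))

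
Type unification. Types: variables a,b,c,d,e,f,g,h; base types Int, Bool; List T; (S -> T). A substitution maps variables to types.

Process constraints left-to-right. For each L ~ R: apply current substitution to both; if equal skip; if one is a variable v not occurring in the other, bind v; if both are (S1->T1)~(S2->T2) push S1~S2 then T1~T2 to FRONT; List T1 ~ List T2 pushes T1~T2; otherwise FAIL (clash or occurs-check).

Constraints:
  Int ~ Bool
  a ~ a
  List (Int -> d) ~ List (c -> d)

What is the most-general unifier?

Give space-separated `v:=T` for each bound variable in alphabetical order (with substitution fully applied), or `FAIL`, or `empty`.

step 1: unify Int ~ Bool  [subst: {-} | 2 pending]
  clash: Int vs Bool

Answer: FAIL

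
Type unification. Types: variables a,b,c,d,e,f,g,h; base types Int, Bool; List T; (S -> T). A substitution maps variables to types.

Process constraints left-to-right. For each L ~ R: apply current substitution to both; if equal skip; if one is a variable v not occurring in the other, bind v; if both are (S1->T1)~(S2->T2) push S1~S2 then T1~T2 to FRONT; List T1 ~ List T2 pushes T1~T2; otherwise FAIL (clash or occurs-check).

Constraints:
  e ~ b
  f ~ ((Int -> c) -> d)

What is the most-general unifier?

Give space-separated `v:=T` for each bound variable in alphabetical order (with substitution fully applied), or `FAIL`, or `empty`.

step 1: unify e ~ b  [subst: {-} | 1 pending]
  bind e := b
step 2: unify f ~ ((Int -> c) -> d)  [subst: {e:=b} | 0 pending]
  bind f := ((Int -> c) -> d)

Answer: e:=b f:=((Int -> c) -> d)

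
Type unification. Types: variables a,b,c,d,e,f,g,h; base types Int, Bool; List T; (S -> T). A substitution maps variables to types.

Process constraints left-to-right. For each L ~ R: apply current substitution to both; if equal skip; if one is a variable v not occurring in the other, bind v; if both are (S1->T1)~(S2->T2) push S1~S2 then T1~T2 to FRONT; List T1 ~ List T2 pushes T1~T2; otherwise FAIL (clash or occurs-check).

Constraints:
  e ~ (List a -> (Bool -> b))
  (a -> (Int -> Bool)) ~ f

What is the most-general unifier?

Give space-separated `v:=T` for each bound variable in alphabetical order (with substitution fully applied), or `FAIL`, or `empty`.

step 1: unify e ~ (List a -> (Bool -> b))  [subst: {-} | 1 pending]
  bind e := (List a -> (Bool -> b))
step 2: unify (a -> (Int -> Bool)) ~ f  [subst: {e:=(List a -> (Bool -> b))} | 0 pending]
  bind f := (a -> (Int -> Bool))

Answer: e:=(List a -> (Bool -> b)) f:=(a -> (Int -> Bool))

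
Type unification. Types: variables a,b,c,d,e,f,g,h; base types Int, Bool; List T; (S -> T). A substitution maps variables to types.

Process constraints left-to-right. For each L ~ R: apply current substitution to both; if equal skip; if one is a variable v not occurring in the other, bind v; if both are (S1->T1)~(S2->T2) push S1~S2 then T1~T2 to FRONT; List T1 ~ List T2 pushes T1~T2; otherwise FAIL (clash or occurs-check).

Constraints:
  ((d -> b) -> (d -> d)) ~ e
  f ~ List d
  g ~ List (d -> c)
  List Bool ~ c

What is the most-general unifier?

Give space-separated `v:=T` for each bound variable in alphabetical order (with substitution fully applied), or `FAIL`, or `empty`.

step 1: unify ((d -> b) -> (d -> d)) ~ e  [subst: {-} | 3 pending]
  bind e := ((d -> b) -> (d -> d))
step 2: unify f ~ List d  [subst: {e:=((d -> b) -> (d -> d))} | 2 pending]
  bind f := List d
step 3: unify g ~ List (d -> c)  [subst: {e:=((d -> b) -> (d -> d)), f:=List d} | 1 pending]
  bind g := List (d -> c)
step 4: unify List Bool ~ c  [subst: {e:=((d -> b) -> (d -> d)), f:=List d, g:=List (d -> c)} | 0 pending]
  bind c := List Bool

Answer: c:=List Bool e:=((d -> b) -> (d -> d)) f:=List d g:=List (d -> List Bool)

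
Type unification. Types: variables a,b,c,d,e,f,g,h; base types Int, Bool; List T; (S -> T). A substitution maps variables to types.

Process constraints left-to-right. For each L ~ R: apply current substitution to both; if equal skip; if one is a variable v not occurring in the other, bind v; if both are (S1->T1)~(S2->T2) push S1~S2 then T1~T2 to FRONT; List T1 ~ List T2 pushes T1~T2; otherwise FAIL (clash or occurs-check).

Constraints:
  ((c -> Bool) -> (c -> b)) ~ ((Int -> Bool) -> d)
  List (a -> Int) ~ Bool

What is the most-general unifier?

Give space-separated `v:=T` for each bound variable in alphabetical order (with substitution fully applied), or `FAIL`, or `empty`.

Answer: FAIL

Derivation:
step 1: unify ((c -> Bool) -> (c -> b)) ~ ((Int -> Bool) -> d)  [subst: {-} | 1 pending]
  -> decompose arrow: push (c -> Bool)~(Int -> Bool), (c -> b)~d
step 2: unify (c -> Bool) ~ (Int -> Bool)  [subst: {-} | 2 pending]
  -> decompose arrow: push c~Int, Bool~Bool
step 3: unify c ~ Int  [subst: {-} | 3 pending]
  bind c := Int
step 4: unify Bool ~ Bool  [subst: {c:=Int} | 2 pending]
  -> identical, skip
step 5: unify (Int -> b) ~ d  [subst: {c:=Int} | 1 pending]
  bind d := (Int -> b)
step 6: unify List (a -> Int) ~ Bool  [subst: {c:=Int, d:=(Int -> b)} | 0 pending]
  clash: List (a -> Int) vs Bool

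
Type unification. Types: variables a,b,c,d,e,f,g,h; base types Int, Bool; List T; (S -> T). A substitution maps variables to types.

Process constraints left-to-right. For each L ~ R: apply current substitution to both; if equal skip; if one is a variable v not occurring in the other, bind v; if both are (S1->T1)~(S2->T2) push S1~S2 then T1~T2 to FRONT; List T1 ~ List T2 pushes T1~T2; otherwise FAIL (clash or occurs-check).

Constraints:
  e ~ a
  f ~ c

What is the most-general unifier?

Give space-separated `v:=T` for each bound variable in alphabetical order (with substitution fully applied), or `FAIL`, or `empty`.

Answer: e:=a f:=c

Derivation:
step 1: unify e ~ a  [subst: {-} | 1 pending]
  bind e := a
step 2: unify f ~ c  [subst: {e:=a} | 0 pending]
  bind f := c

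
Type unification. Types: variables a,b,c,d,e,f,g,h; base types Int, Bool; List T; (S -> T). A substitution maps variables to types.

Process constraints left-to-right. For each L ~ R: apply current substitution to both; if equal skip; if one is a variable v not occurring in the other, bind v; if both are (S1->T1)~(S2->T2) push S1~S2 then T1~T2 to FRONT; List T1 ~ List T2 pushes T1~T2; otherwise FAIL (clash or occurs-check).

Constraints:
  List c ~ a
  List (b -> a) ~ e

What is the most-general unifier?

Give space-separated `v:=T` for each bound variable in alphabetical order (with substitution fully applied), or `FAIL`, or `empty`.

Answer: a:=List c e:=List (b -> List c)

Derivation:
step 1: unify List c ~ a  [subst: {-} | 1 pending]
  bind a := List c
step 2: unify List (b -> List c) ~ e  [subst: {a:=List c} | 0 pending]
  bind e := List (b -> List c)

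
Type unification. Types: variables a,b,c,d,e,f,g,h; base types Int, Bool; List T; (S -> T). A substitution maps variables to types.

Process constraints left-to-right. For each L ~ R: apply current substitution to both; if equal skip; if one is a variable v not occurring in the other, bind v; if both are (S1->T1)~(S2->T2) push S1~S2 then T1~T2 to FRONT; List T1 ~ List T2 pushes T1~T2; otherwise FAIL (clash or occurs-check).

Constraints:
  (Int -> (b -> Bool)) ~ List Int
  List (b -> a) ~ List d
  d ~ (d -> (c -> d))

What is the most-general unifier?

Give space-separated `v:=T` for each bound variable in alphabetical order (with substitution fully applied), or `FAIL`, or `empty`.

Answer: FAIL

Derivation:
step 1: unify (Int -> (b -> Bool)) ~ List Int  [subst: {-} | 2 pending]
  clash: (Int -> (b -> Bool)) vs List Int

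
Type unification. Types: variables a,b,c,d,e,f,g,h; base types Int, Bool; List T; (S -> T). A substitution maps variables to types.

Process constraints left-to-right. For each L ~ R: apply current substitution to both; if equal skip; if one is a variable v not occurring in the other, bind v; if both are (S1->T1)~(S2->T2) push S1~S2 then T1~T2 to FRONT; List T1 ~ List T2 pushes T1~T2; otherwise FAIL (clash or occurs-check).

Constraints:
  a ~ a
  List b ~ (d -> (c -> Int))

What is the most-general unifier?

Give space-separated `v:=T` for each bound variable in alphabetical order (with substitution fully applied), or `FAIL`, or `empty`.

step 1: unify a ~ a  [subst: {-} | 1 pending]
  -> identical, skip
step 2: unify List b ~ (d -> (c -> Int))  [subst: {-} | 0 pending]
  clash: List b vs (d -> (c -> Int))

Answer: FAIL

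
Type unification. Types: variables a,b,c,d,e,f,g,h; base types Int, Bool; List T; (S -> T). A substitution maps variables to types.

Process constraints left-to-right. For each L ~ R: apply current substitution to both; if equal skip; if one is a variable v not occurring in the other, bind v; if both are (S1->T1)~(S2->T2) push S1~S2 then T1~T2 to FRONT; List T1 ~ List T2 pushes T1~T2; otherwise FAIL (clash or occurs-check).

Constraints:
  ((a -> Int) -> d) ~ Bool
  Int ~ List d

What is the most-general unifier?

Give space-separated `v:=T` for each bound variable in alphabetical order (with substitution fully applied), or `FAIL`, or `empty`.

Answer: FAIL

Derivation:
step 1: unify ((a -> Int) -> d) ~ Bool  [subst: {-} | 1 pending]
  clash: ((a -> Int) -> d) vs Bool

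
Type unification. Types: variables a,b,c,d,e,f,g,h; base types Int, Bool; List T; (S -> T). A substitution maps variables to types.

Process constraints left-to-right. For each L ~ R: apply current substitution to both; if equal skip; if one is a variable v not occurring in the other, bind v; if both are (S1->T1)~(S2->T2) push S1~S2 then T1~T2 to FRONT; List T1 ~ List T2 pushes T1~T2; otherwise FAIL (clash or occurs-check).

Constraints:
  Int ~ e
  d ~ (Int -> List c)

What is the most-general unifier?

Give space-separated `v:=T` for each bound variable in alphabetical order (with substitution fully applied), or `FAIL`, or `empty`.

step 1: unify Int ~ e  [subst: {-} | 1 pending]
  bind e := Int
step 2: unify d ~ (Int -> List c)  [subst: {e:=Int} | 0 pending]
  bind d := (Int -> List c)

Answer: d:=(Int -> List c) e:=Int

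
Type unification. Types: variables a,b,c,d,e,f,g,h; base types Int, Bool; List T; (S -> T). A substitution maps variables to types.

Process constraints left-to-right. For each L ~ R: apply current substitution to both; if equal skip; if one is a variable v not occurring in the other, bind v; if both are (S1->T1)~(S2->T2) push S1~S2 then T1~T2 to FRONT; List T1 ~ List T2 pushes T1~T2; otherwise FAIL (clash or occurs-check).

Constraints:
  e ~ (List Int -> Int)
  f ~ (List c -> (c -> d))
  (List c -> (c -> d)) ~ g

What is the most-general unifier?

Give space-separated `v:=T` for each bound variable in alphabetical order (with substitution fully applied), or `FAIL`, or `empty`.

step 1: unify e ~ (List Int -> Int)  [subst: {-} | 2 pending]
  bind e := (List Int -> Int)
step 2: unify f ~ (List c -> (c -> d))  [subst: {e:=(List Int -> Int)} | 1 pending]
  bind f := (List c -> (c -> d))
step 3: unify (List c -> (c -> d)) ~ g  [subst: {e:=(List Int -> Int), f:=(List c -> (c -> d))} | 0 pending]
  bind g := (List c -> (c -> d))

Answer: e:=(List Int -> Int) f:=(List c -> (c -> d)) g:=(List c -> (c -> d))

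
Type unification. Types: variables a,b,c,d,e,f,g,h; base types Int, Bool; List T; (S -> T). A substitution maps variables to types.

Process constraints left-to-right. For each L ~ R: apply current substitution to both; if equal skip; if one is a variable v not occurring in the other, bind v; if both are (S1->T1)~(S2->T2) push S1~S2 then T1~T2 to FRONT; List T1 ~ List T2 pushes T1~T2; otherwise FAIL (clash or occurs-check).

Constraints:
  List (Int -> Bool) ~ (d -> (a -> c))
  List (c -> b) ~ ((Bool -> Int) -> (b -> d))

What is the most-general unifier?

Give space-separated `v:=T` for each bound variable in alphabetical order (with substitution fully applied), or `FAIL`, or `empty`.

Answer: FAIL

Derivation:
step 1: unify List (Int -> Bool) ~ (d -> (a -> c))  [subst: {-} | 1 pending]
  clash: List (Int -> Bool) vs (d -> (a -> c))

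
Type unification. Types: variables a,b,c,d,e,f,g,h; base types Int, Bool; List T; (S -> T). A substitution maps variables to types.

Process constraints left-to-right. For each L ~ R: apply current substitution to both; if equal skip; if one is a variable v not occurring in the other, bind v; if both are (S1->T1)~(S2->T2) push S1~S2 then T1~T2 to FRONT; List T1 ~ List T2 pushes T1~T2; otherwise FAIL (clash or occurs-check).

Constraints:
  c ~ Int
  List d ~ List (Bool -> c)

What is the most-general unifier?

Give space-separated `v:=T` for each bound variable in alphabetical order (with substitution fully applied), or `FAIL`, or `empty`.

step 1: unify c ~ Int  [subst: {-} | 1 pending]
  bind c := Int
step 2: unify List d ~ List (Bool -> Int)  [subst: {c:=Int} | 0 pending]
  -> decompose List: push d~(Bool -> Int)
step 3: unify d ~ (Bool -> Int)  [subst: {c:=Int} | 0 pending]
  bind d := (Bool -> Int)

Answer: c:=Int d:=(Bool -> Int)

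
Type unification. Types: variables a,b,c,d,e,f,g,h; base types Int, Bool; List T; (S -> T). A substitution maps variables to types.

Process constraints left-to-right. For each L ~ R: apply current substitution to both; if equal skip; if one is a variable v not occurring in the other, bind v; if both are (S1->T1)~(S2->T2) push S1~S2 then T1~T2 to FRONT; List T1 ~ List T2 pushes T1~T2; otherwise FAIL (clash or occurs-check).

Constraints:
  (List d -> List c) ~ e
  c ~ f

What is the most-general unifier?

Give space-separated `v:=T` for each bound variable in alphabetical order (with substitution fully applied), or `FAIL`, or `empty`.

step 1: unify (List d -> List c) ~ e  [subst: {-} | 1 pending]
  bind e := (List d -> List c)
step 2: unify c ~ f  [subst: {e:=(List d -> List c)} | 0 pending]
  bind c := f

Answer: c:=f e:=(List d -> List f)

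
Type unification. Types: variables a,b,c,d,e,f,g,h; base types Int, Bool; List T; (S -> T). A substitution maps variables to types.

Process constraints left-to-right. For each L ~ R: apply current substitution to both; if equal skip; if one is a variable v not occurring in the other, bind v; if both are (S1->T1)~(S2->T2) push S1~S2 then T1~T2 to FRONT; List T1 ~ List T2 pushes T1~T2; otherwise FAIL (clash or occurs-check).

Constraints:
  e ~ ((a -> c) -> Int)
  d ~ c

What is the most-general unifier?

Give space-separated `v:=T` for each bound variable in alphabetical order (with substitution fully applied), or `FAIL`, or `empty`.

step 1: unify e ~ ((a -> c) -> Int)  [subst: {-} | 1 pending]
  bind e := ((a -> c) -> Int)
step 2: unify d ~ c  [subst: {e:=((a -> c) -> Int)} | 0 pending]
  bind d := c

Answer: d:=c e:=((a -> c) -> Int)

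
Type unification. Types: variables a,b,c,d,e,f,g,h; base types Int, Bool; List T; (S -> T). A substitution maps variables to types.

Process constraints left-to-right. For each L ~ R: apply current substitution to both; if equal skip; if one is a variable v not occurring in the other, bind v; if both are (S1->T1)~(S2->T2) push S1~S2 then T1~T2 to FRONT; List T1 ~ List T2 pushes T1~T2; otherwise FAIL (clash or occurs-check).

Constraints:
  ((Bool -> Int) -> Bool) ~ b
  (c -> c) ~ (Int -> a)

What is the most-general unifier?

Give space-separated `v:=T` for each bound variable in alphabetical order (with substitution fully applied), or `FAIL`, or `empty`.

Answer: a:=Int b:=((Bool -> Int) -> Bool) c:=Int

Derivation:
step 1: unify ((Bool -> Int) -> Bool) ~ b  [subst: {-} | 1 pending]
  bind b := ((Bool -> Int) -> Bool)
step 2: unify (c -> c) ~ (Int -> a)  [subst: {b:=((Bool -> Int) -> Bool)} | 0 pending]
  -> decompose arrow: push c~Int, c~a
step 3: unify c ~ Int  [subst: {b:=((Bool -> Int) -> Bool)} | 1 pending]
  bind c := Int
step 4: unify Int ~ a  [subst: {b:=((Bool -> Int) -> Bool), c:=Int} | 0 pending]
  bind a := Int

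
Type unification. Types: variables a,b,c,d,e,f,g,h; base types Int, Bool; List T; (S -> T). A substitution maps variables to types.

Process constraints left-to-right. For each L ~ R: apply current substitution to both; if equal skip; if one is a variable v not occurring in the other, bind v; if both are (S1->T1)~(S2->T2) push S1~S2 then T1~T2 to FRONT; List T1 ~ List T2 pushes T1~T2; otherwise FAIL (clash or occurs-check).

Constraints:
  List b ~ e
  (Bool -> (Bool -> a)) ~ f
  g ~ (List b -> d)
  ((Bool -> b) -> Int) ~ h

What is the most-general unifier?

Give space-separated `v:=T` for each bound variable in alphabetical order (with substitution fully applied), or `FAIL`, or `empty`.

step 1: unify List b ~ e  [subst: {-} | 3 pending]
  bind e := List b
step 2: unify (Bool -> (Bool -> a)) ~ f  [subst: {e:=List b} | 2 pending]
  bind f := (Bool -> (Bool -> a))
step 3: unify g ~ (List b -> d)  [subst: {e:=List b, f:=(Bool -> (Bool -> a))} | 1 pending]
  bind g := (List b -> d)
step 4: unify ((Bool -> b) -> Int) ~ h  [subst: {e:=List b, f:=(Bool -> (Bool -> a)), g:=(List b -> d)} | 0 pending]
  bind h := ((Bool -> b) -> Int)

Answer: e:=List b f:=(Bool -> (Bool -> a)) g:=(List b -> d) h:=((Bool -> b) -> Int)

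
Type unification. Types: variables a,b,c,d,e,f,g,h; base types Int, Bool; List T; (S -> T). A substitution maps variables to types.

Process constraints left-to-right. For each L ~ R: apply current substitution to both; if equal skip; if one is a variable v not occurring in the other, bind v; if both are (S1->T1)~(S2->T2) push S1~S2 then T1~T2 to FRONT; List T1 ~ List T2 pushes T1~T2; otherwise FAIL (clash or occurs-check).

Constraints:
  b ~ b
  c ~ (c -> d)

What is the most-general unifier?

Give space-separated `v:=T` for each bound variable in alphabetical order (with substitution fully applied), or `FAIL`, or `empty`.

step 1: unify b ~ b  [subst: {-} | 1 pending]
  -> identical, skip
step 2: unify c ~ (c -> d)  [subst: {-} | 0 pending]
  occurs-check fail: c in (c -> d)

Answer: FAIL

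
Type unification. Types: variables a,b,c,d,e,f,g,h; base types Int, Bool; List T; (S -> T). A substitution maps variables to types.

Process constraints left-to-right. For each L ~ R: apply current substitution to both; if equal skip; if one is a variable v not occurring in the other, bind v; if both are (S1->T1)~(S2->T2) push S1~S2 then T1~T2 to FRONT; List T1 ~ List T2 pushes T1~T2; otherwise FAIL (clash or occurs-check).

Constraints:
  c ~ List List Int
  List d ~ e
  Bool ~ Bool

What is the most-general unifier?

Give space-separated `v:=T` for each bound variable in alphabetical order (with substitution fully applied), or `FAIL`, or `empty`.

Answer: c:=List List Int e:=List d

Derivation:
step 1: unify c ~ List List Int  [subst: {-} | 2 pending]
  bind c := List List Int
step 2: unify List d ~ e  [subst: {c:=List List Int} | 1 pending]
  bind e := List d
step 3: unify Bool ~ Bool  [subst: {c:=List List Int, e:=List d} | 0 pending]
  -> identical, skip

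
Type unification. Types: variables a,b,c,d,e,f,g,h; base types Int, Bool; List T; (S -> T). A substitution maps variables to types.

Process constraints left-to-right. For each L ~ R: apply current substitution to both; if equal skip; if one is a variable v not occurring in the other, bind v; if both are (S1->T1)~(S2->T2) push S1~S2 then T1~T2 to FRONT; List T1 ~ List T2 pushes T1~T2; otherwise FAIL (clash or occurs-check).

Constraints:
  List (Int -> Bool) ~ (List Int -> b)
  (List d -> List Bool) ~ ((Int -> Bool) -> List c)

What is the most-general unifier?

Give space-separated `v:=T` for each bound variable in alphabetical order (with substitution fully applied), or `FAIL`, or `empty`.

step 1: unify List (Int -> Bool) ~ (List Int -> b)  [subst: {-} | 1 pending]
  clash: List (Int -> Bool) vs (List Int -> b)

Answer: FAIL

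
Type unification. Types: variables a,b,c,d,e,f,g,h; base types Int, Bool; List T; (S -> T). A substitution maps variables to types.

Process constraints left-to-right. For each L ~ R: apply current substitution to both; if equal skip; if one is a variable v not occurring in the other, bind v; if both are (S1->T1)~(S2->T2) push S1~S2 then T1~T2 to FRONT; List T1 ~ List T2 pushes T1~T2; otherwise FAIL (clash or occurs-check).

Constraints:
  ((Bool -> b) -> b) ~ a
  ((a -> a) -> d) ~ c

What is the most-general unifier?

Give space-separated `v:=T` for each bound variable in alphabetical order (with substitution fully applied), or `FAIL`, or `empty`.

step 1: unify ((Bool -> b) -> b) ~ a  [subst: {-} | 1 pending]
  bind a := ((Bool -> b) -> b)
step 2: unify ((((Bool -> b) -> b) -> ((Bool -> b) -> b)) -> d) ~ c  [subst: {a:=((Bool -> b) -> b)} | 0 pending]
  bind c := ((((Bool -> b) -> b) -> ((Bool -> b) -> b)) -> d)

Answer: a:=((Bool -> b) -> b) c:=((((Bool -> b) -> b) -> ((Bool -> b) -> b)) -> d)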